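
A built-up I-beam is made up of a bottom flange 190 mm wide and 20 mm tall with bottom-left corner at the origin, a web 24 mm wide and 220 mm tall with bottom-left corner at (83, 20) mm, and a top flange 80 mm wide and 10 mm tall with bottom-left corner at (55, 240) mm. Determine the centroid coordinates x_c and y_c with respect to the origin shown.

bottom flange: A = 190 × 20 = 3800.00, centroid at (95.00, 10.00).
web: A = 24 × 220 = 5280.00, centroid at (95.00, 130.00).
top flange: A = 80 × 10 = 800.00, centroid at (95.00, 245.00).
ΣA = 9880.00 mm², ΣAx_c = 938600.00 mm³, ΣAy_c = 920400.00 mm³.
x_c = 938600.00/9880.00 = 95.00 mm; y_c = 920400.00/9880.00 = 93.16 mm.

x_c = 95.00 mm, y_c = 93.16 mm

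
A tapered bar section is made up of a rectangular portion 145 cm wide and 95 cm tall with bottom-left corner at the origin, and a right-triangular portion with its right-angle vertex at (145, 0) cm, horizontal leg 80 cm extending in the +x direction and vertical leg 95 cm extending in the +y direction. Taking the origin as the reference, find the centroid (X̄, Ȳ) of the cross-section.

X̄ = 93.94 cm, Ȳ = 44.08 cm

rectangular portion: A = 145 × 95 = 13775.00, centroid at (72.50, 47.50).
triangular portion: A = ½·80·95 = 3800.00, centroid at (171.67, 31.67).
ΣA = 17575.00 cm², ΣAX̄ = 1651020.83 cm³, ΣAȲ = 774645.83 cm³.
X̄ = 1651020.83/17575.00 = 93.94 cm; Ȳ = 774645.83/17575.00 = 44.08 cm.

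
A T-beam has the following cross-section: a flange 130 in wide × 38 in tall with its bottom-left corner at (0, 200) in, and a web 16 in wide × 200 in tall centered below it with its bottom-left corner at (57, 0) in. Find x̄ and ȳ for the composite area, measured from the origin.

x̄ = 65.00 in, ȳ = 172.22 in

web: A = 16 × 200 = 3200.00, centroid at (65.00, 100.00).
flange: A = 130 × 38 = 4940.00, centroid at (65.00, 219.00).
ΣA = 8140.00 in², ΣAx̄ = 529100.00 in³, ΣAȳ = 1401860.00 in³.
x̄ = 529100.00/8140.00 = 65.00 in; ȳ = 1401860.00/8140.00 = 172.22 in.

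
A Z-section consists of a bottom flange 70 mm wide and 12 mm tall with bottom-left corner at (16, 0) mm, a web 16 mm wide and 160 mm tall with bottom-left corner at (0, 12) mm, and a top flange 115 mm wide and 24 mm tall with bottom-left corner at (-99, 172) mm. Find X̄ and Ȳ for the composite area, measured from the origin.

bottom flange: A = 70 × 12 = 840.00, centroid at (51.00, 6.00).
web: A = 16 × 160 = 2560.00, centroid at (8.00, 92.00).
top flange: A = 115 × 24 = 2760.00, centroid at (-41.50, 184.00).
ΣA = 6160.00 mm²
ΣAX̄ = (840.00)(51.00) + (2560.00)(8.00) + (2760.00)(-41.50) = -51220.00 mm³
ΣAȲ = (840.00)(6.00) + (2560.00)(92.00) + (2760.00)(184.00) = 748400.00 mm³
X̄ = -51220.00 / 6160.00 = -8.31 mm
Ȳ = 748400.00 / 6160.00 = 121.49 mm

X̄ = -8.31 mm, Ȳ = 121.49 mm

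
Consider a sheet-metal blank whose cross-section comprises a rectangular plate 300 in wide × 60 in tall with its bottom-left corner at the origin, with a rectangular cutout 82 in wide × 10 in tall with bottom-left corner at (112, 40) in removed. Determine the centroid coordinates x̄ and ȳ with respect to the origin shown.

Part | A | x̄ᵢ | ȳᵢ | A·x̄ᵢ | A·ȳᵢ
plate | 18000.00 | 150.00 | 30.00 | 2700000.00 | 540000.00
hole | -820.00 | 153.00 | 45.00 | -125460.00 | -36900.00
Σ | 17180.00 |  |  | 2574540.00 | 503100.00
x̄ = 2574540.00 / 17180.00 = 149.86 in
ȳ = 503100.00 / 17180.00 = 29.28 in

x̄ = 149.86 in, ȳ = 29.28 in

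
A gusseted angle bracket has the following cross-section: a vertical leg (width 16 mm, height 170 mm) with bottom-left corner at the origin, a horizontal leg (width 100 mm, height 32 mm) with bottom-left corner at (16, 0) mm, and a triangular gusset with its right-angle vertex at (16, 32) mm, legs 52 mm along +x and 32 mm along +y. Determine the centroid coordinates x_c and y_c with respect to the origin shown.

x_c = 38.61 mm, y_c = 47.08 mm

vertical leg: A = 16 × 170 = 2720.00, centroid at (8.00, 85.00).
horizontal leg: A = 100 × 32 = 3200.00, centroid at (66.00, 16.00).
gusset: A = ½·52·32 = 832.00, centroid at (33.33, 42.67).
ΣA = 6752.00 mm², ΣAx_c = 260693.33 mm³, ΣAy_c = 317898.67 mm³.
x_c = 260693.33/6752.00 = 38.61 mm; y_c = 317898.67/6752.00 = 47.08 mm.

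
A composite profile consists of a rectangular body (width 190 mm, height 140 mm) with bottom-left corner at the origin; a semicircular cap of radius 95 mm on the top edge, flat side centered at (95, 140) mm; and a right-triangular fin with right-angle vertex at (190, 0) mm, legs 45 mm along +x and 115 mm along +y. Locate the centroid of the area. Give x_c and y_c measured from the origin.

x_c = 101.56 mm, y_c = 104.18 mm

Part | A | x̄ᵢ | ȳᵢ | A·x̄ᵢ | A·ȳᵢ
rectangular body | 26600.00 | 95.00 | 70.00 | 2527000.00 | 1862000.00
semicircular top | 14176.44 | 95.00 | 180.32 | 1346761.50 | 2556284.49
triangular fin | 2587.50 | 205.00 | 38.33 | 530437.50 | 99187.50
Σ | 43363.94 |  |  | 4404199.00 | 4517471.99
x_c = 4404199.00 / 43363.94 = 101.56 mm
y_c = 4517471.99 / 43363.94 = 104.18 mm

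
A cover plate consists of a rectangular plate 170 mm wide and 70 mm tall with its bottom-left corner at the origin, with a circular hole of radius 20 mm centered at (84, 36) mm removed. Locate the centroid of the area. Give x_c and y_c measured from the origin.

x_c = 85.12 mm, y_c = 34.88 mm

Part | A | x̄ᵢ | ȳᵢ | A·x̄ᵢ | A·ȳᵢ
plate | 11900.00 | 85.00 | 35.00 | 1011500.00 | 416500.00
hole | -1256.64 | 84.00 | 36.00 | -105557.51 | -45238.93
Σ | 10643.36 |  |  | 905942.49 | 371261.07
x_c = 905942.49 / 10643.36 = 85.12 mm
y_c = 371261.07 / 10643.36 = 34.88 mm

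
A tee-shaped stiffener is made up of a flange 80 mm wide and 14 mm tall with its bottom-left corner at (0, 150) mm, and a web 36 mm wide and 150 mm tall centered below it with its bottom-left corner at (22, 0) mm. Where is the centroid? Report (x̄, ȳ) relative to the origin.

Part | A | x̄ᵢ | ȳᵢ | A·x̄ᵢ | A·ȳᵢ
web | 5400.00 | 40.00 | 75.00 | 216000.00 | 405000.00
flange | 1120.00 | 40.00 | 157.00 | 44800.00 | 175840.00
Σ | 6520.00 |  |  | 260800.00 | 580840.00
x̄ = 260800.00 / 6520.00 = 40.00 mm
ȳ = 580840.00 / 6520.00 = 89.09 mm

x̄ = 40.00 mm, ȳ = 89.09 mm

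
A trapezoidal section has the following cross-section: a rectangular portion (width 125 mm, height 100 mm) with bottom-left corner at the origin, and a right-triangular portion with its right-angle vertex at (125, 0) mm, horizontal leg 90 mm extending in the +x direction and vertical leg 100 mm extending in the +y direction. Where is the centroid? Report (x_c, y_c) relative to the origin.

Part | A | x̄ᵢ | ȳᵢ | A·x̄ᵢ | A·ȳᵢ
rectangular portion | 12500.00 | 62.50 | 50.00 | 781250.00 | 625000.00
triangular portion | 4500.00 | 155.00 | 33.33 | 697500.00 | 150000.00
Σ | 17000.00 |  |  | 1478750.00 | 775000.00
x_c = 1478750.00 / 17000.00 = 86.99 mm
y_c = 775000.00 / 17000.00 = 45.59 mm

x_c = 86.99 mm, y_c = 45.59 mm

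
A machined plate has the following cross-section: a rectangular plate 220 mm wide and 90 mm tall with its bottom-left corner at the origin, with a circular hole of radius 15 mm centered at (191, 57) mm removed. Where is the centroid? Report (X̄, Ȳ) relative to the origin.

X̄ = 107.00 mm, Ȳ = 44.56 mm

plate: A = 220 × 90 = 19800.00, centroid at (110.00, 45.00).
hole: A = −π·15² = -706.86, centroid at (191.00, 57.00).
ΣA = 19093.14 mm², ΣAX̄ = 2042990.06 mm³, ΣAȲ = 850709.07 mm³.
X̄ = 2042990.06/19093.14 = 107.00 mm; Ȳ = 850709.07/19093.14 = 44.56 mm.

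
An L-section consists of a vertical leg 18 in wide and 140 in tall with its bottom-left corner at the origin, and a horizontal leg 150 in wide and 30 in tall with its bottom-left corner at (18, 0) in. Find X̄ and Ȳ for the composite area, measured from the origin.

vertical leg: A = 18 × 140 = 2520.00, centroid at (9.00, 70.00).
horizontal leg: A = 150 × 30 = 4500.00, centroid at (93.00, 15.00).
ΣA = 7020.00 in²
ΣAX̄ = (2520.00)(9.00) + (4500.00)(93.00) = 441180.00 in³
ΣAȲ = (2520.00)(70.00) + (4500.00)(15.00) = 243900.00 in³
X̄ = 441180.00 / 7020.00 = 62.85 in
Ȳ = 243900.00 / 7020.00 = 34.74 in

X̄ = 62.85 in, Ȳ = 34.74 in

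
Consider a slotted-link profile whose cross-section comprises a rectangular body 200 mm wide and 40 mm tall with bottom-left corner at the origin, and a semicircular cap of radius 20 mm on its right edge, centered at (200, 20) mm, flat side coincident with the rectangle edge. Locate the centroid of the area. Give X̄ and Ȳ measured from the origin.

X̄ = 107.90 mm, Ȳ = 20.00 mm

rectangular body: A = 200 × 40 = 8000.00, centroid at (100.00, 20.00).
semicircular end: A = ½π·20² = 628.32, centroid at (208.49, 20.00).
ΣA = 8628.32 mm²
ΣAX̄ = (8000.00)(100.00) + (628.32)(208.49) = 930997.04 mm³
ΣAȲ = (8000.00)(20.00) + (628.32)(20.00) = 172566.37 mm³
X̄ = 930997.04 / 8628.32 = 107.90 mm
Ȳ = 172566.37 / 8628.32 = 20.00 mm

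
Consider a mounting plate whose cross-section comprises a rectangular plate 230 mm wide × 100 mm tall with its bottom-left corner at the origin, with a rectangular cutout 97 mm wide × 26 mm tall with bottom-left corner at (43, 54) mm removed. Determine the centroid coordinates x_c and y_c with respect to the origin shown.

Part | A | x̄ᵢ | ȳᵢ | A·x̄ᵢ | A·ȳᵢ
plate | 23000.00 | 115.00 | 50.00 | 2645000.00 | 1150000.00
hole | -2522.00 | 91.50 | 67.00 | -230763.00 | -168974.00
Σ | 20478.00 |  |  | 2414237.00 | 981026.00
x_c = 2414237.00 / 20478.00 = 117.89 mm
y_c = 981026.00 / 20478.00 = 47.91 mm

x_c = 117.89 mm, y_c = 47.91 mm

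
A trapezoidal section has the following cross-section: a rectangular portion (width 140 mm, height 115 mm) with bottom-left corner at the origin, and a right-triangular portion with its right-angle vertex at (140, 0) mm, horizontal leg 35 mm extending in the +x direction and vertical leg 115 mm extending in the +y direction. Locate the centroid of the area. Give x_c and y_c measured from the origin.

x_c = 79.07 mm, y_c = 55.37 mm

rectangular portion: A = 140 × 115 = 16100.00, centroid at (70.00, 57.50).
triangular portion: A = ½·35·115 = 2012.50, centroid at (151.67, 38.33).
ΣA = 18112.50 mm²
ΣAx_c = (16100.00)(70.00) + (2012.50)(151.67) = 1432229.17 mm³
ΣAy_c = (16100.00)(57.50) + (2012.50)(38.33) = 1002895.83 mm³
x_c = 1432229.17 / 18112.50 = 79.07 mm
y_c = 1002895.83 / 18112.50 = 55.37 mm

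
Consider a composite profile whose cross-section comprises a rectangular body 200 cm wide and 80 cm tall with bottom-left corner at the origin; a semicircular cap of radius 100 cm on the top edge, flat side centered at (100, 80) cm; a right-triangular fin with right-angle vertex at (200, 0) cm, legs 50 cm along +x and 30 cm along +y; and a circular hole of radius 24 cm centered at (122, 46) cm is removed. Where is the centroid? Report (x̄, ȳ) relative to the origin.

Part | A | x̄ᵢ | ȳᵢ | A·x̄ᵢ | A·ȳᵢ
rectangular body | 16000.00 | 100.00 | 40.00 | 1600000.00 | 640000.00
semicircular top | 15707.96 | 100.00 | 122.44 | 1570796.33 | 1923303.73
triangular fin | 750.00 | 216.67 | 10.00 | 162500.00 | 7500.00
hole | -1809.56 | 122.00 | 46.00 | -220766.00 | -83239.64
Σ | 30648.41 |  |  | 3112530.33 | 2487564.09
x̄ = 3112530.33 / 30648.41 = 101.56 cm
ȳ = 2487564.09 / 30648.41 = 81.16 cm

x̄ = 101.56 cm, ȳ = 81.16 cm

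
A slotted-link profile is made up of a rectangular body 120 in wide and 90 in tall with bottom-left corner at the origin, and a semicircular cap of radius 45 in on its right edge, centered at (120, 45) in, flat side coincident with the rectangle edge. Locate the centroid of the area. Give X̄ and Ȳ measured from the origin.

Part | A | x̄ᵢ | ȳᵢ | A·x̄ᵢ | A·ȳᵢ
rectangular body | 10800.00 | 60.00 | 45.00 | 648000.00 | 486000.00
semicircular end | 3180.86 | 139.10 | 45.00 | 442453.51 | 143138.82
Σ | 13980.86 |  |  | 1090453.51 | 629138.82
X̄ = 1090453.51 / 13980.86 = 78.00 in
Ȳ = 629138.82 / 13980.86 = 45.00 in

X̄ = 78.00 in, Ȳ = 45.00 in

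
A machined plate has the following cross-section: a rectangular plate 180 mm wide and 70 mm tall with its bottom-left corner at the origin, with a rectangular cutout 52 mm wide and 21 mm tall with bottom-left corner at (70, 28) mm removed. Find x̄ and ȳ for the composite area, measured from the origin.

plate: A = 180 × 70 = 12600.00, centroid at (90.00, 35.00).
hole: A = −(52 × 21) = -1092.00, centroid at (96.00, 38.50).
ΣA = 11508.00 mm², ΣAx̄ = 1029168.00 mm³, ΣAȳ = 398958.00 mm³.
x̄ = 1029168.00/11508.00 = 89.43 mm; ȳ = 398958.00/11508.00 = 34.67 mm.

x̄ = 89.43 mm, ȳ = 34.67 mm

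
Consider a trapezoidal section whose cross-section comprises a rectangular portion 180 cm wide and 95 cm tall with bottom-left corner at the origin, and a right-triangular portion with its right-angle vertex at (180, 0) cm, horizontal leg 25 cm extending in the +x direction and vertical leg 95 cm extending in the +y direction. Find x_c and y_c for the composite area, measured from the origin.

x_c = 96.39 cm, y_c = 46.47 cm

rectangular portion: A = 180 × 95 = 17100.00, centroid at (90.00, 47.50).
triangular portion: A = ½·25·95 = 1187.50, centroid at (188.33, 31.67).
ΣA = 18287.50 cm²
ΣAx_c = (17100.00)(90.00) + (1187.50)(188.33) = 1762645.83 cm³
ΣAy_c = (17100.00)(47.50) + (1187.50)(31.67) = 849854.17 cm³
x_c = 1762645.83 / 18287.50 = 96.39 cm
y_c = 849854.17 / 18287.50 = 46.47 cm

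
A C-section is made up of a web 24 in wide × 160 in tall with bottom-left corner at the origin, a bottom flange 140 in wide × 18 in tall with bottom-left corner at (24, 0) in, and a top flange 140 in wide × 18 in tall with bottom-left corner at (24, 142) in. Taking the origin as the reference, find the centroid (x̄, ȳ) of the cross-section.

x̄ = 58.54 in, ȳ = 80.00 in

web: A = 24 × 160 = 3840.00, centroid at (12.00, 80.00).
bottom flange: A = 140 × 18 = 2520.00, centroid at (94.00, 9.00).
top flange: A = 140 × 18 = 2520.00, centroid at (94.00, 151.00).
ΣA = 8880.00 in², ΣAx̄ = 519840.00 in³, ΣAȳ = 710400.00 in³.
x̄ = 519840.00/8880.00 = 58.54 in; ȳ = 710400.00/8880.00 = 80.00 in.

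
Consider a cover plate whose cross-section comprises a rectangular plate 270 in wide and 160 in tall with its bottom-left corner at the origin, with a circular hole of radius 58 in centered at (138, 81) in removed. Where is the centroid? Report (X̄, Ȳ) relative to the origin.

X̄ = 134.03 in, Ȳ = 79.68 in

plate: A = 270 × 160 = 43200.00, centroid at (135.00, 80.00).
hole: A = −π·58² = -10568.32, centroid at (138.00, 81.00).
ΣA = 32631.68 in², ΣAX̄ = 4373572.16 in³, ΣAȲ = 2599966.27 in³.
X̄ = 4373572.16/32631.68 = 134.03 in; Ȳ = 2599966.27/32631.68 = 79.68 in.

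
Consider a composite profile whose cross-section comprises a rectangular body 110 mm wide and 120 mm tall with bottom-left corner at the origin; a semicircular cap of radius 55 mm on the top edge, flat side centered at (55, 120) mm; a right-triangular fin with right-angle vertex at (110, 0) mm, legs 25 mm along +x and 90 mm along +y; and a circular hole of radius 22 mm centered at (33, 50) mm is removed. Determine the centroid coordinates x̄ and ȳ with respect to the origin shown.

x̄ = 60.96 mm, ȳ = 81.50 mm

rectangular body: A = 110 × 120 = 13200.00, centroid at (55.00, 60.00).
semicircular top: A = ½π·55² = 4751.66, centroid at (55.00, 143.34).
triangular fin: A = ½·25·90 = 1125.00, centroid at (118.33, 30.00).
hole: A = −π·22² = -1520.53, centroid at (33.00, 50.00).
ΣA = 17556.13 mm², ΣAx̄ = 1070288.72 mm³, ΣAȳ = 1430839.19 mm³.
x̄ = 1070288.72/17556.13 = 60.96 mm; ȳ = 1430839.19/17556.13 = 81.50 mm.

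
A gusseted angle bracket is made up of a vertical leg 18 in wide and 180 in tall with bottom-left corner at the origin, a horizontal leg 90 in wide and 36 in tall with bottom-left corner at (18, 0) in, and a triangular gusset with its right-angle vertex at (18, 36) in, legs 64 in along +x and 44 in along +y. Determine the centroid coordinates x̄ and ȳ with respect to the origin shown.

x̄ = 36.59 in, ȳ = 53.41 in

vertical leg: A = 18 × 180 = 3240.00, centroid at (9.00, 90.00).
horizontal leg: A = 90 × 36 = 3240.00, centroid at (63.00, 18.00).
gusset: A = ½·64·44 = 1408.00, centroid at (39.33, 50.67).
ΣA = 7888.00 in², ΣAx̄ = 288661.33 in³, ΣAȳ = 421258.67 in³.
x̄ = 288661.33/7888.00 = 36.59 in; ȳ = 421258.67/7888.00 = 53.41 in.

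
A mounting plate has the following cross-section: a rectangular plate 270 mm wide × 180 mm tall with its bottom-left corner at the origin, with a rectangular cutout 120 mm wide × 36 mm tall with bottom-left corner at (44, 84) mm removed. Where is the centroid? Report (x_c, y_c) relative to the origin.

plate: A = 270 × 180 = 48600.00, centroid at (135.00, 90.00).
hole: A = −(120 × 36) = -4320.00, centroid at (104.00, 102.00).
ΣA = 44280.00 mm², ΣAx_c = 6111720.00 mm³, ΣAy_c = 3933360.00 mm³.
x_c = 6111720.00/44280.00 = 138.02 mm; y_c = 3933360.00/44280.00 = 88.83 mm.

x_c = 138.02 mm, y_c = 88.83 mm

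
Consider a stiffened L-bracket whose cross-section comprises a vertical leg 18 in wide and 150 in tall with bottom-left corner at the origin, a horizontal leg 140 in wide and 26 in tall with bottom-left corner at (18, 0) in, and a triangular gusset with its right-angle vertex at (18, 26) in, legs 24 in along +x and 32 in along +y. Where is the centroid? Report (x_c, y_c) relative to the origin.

vertical leg: A = 18 × 150 = 2700.00, centroid at (9.00, 75.00).
horizontal leg: A = 140 × 26 = 3640.00, centroid at (88.00, 13.00).
gusset: A = ½·24·32 = 384.00, centroid at (26.00, 36.67).
ΣA = 6724.00 in²
ΣAx_c = (2700.00)(9.00) + (3640.00)(88.00) + (384.00)(26.00) = 354604.00 in³
ΣAy_c = (2700.00)(75.00) + (3640.00)(13.00) + (384.00)(36.67) = 263900.00 in³
x_c = 354604.00 / 6724.00 = 52.74 in
y_c = 263900.00 / 6724.00 = 39.25 in

x_c = 52.74 in, y_c = 39.25 in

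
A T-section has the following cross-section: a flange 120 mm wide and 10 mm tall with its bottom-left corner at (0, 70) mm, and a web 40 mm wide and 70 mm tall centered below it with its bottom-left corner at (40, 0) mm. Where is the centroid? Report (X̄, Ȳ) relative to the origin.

Part | A | x̄ᵢ | ȳᵢ | A·x̄ᵢ | A·ȳᵢ
web | 2800.00 | 60.00 | 35.00 | 168000.00 | 98000.00
flange | 1200.00 | 60.00 | 75.00 | 72000.00 | 90000.00
Σ | 4000.00 |  |  | 240000.00 | 188000.00
X̄ = 240000.00 / 4000.00 = 60.00 mm
Ȳ = 188000.00 / 4000.00 = 47.00 mm

X̄ = 60.00 mm, Ȳ = 47.00 mm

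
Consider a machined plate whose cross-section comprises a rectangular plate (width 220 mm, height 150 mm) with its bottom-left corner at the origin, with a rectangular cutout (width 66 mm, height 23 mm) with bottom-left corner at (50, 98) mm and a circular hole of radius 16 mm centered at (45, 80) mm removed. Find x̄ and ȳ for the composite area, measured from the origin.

Part | A | x̄ᵢ | ȳᵢ | A·x̄ᵢ | A·ȳᵢ
plate | 33000.00 | 110.00 | 75.00 | 3630000.00 | 2475000.00
hole 1 | -1518.00 | 83.00 | 109.50 | -125994.00 | -166221.00
hole 2 | -804.25 | 45.00 | 80.00 | -36191.15 | -64339.82
Σ | 30677.75 |  |  | 3467814.85 | 2244439.18
x̄ = 3467814.85 / 30677.75 = 113.04 mm
ȳ = 2244439.18 / 30677.75 = 73.16 mm

x̄ = 113.04 mm, ȳ = 73.16 mm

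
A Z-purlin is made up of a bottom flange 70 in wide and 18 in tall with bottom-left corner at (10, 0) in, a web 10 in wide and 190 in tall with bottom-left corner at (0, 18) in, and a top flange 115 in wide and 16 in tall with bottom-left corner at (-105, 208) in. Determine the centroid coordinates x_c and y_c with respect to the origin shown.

x_c = -4.24 in, y_c = 124.70 in

Part | A | x̄ᵢ | ȳᵢ | A·x̄ᵢ | A·ȳᵢ
bottom flange | 1260.00 | 45.00 | 9.00 | 56700.00 | 11340.00
web | 1900.00 | 5.00 | 113.00 | 9500.00 | 214700.00
top flange | 1840.00 | -47.50 | 216.00 | -87400.00 | 397440.00
Σ | 5000.00 |  |  | -21200.00 | 623480.00
x_c = -21200.00 / 5000.00 = -4.24 in
y_c = 623480.00 / 5000.00 = 124.70 in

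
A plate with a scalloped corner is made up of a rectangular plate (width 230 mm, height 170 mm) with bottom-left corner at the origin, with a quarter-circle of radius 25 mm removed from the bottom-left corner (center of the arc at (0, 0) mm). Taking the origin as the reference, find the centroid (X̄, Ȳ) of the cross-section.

X̄ = 116.33 mm, Ȳ = 85.95 mm

plate: A = 230 × 170 = 39100.00, centroid at (115.00, 85.00).
removed quarter-circle: A = −¼π·25² = -490.87, centroid at (10.61, 10.61).
ΣA = 38609.13 mm²
ΣAX̄ = (39100.00)(115.00) + (-490.87)(10.61) = 4491291.67 mm³
ΣAȲ = (39100.00)(85.00) + (-490.87)(10.61) = 3318291.67 mm³
X̄ = 4491291.67 / 38609.13 = 116.33 mm
Ȳ = 3318291.67 / 38609.13 = 85.95 mm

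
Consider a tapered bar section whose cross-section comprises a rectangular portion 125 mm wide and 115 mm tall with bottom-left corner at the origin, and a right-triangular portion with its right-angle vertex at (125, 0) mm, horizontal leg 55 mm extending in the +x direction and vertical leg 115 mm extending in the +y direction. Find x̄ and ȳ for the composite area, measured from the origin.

rectangular portion: A = 125 × 115 = 14375.00, centroid at (62.50, 57.50).
triangular portion: A = ½·55·115 = 3162.50, centroid at (143.33, 38.33).
ΣA = 17537.50 mm², ΣAx̄ = 1351729.17 mm³, ΣAȳ = 947791.67 mm³.
x̄ = 1351729.17/17537.50 = 77.08 mm; ȳ = 947791.67/17537.50 = 54.04 mm.

x̄ = 77.08 mm, ȳ = 54.04 mm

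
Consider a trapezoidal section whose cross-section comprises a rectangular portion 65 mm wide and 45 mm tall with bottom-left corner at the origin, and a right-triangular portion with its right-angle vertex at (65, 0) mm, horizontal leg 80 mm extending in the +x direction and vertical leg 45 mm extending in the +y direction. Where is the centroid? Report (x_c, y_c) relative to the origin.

rectangular portion: A = 65 × 45 = 2925.00, centroid at (32.50, 22.50).
triangular portion: A = ½·80·45 = 1800.00, centroid at (91.67, 15.00).
ΣA = 4725.00 mm², ΣAx_c = 260062.50 mm³, ΣAy_c = 92812.50 mm³.
x_c = 260062.50/4725.00 = 55.04 mm; y_c = 92812.50/4725.00 = 19.64 mm.

x_c = 55.04 mm, y_c = 19.64 mm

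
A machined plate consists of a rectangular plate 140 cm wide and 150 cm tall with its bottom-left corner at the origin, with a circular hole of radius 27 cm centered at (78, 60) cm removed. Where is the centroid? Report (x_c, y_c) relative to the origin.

plate: A = 140 × 150 = 21000.00, centroid at (70.00, 75.00).
hole: A = −π·27² = -2290.22, centroid at (78.00, 60.00).
ΣA = 18709.78 cm², ΣAx_c = 1291362.76 cm³, ΣAy_c = 1437586.74 cm³.
x_c = 1291362.76/18709.78 = 69.02 cm; y_c = 1437586.74/18709.78 = 76.84 cm.

x_c = 69.02 cm, y_c = 76.84 cm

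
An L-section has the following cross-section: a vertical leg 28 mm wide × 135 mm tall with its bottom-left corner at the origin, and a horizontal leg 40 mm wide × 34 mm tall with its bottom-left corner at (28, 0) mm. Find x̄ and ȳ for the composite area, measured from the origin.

vertical leg: A = 28 × 135 = 3780.00, centroid at (14.00, 67.50).
horizontal leg: A = 40 × 34 = 1360.00, centroid at (48.00, 17.00).
ΣA = 5140.00 mm²
ΣAx̄ = (3780.00)(14.00) + (1360.00)(48.00) = 118200.00 mm³
ΣAȳ = (3780.00)(67.50) + (1360.00)(17.00) = 278270.00 mm³
x̄ = 118200.00 / 5140.00 = 23.00 mm
ȳ = 278270.00 / 5140.00 = 54.14 mm

x̄ = 23.00 mm, ȳ = 54.14 mm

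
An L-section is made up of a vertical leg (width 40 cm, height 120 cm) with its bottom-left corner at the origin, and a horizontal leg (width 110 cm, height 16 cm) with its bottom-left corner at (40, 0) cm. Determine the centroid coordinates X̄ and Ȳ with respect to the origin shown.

Part | A | x̄ᵢ | ȳᵢ | A·x̄ᵢ | A·ȳᵢ
vertical leg | 4800.00 | 20.00 | 60.00 | 96000.00 | 288000.00
horizontal leg | 1760.00 | 95.00 | 8.00 | 167200.00 | 14080.00
Σ | 6560.00 |  |  | 263200.00 | 302080.00
X̄ = 263200.00 / 6560.00 = 40.12 cm
Ȳ = 302080.00 / 6560.00 = 46.05 cm

X̄ = 40.12 cm, Ȳ = 46.05 cm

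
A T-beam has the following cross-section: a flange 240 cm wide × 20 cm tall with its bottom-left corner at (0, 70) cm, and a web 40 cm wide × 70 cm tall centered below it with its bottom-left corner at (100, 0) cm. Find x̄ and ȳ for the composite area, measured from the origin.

Part | A | x̄ᵢ | ȳᵢ | A·x̄ᵢ | A·ȳᵢ
web | 2800.00 | 120.00 | 35.00 | 336000.00 | 98000.00
flange | 4800.00 | 120.00 | 80.00 | 576000.00 | 384000.00
Σ | 7600.00 |  |  | 912000.00 | 482000.00
x̄ = 912000.00 / 7600.00 = 120.00 cm
ȳ = 482000.00 / 7600.00 = 63.42 cm

x̄ = 120.00 cm, ȳ = 63.42 cm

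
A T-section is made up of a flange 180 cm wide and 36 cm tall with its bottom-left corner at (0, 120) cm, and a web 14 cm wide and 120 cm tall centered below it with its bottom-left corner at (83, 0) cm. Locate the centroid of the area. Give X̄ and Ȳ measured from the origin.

web: A = 14 × 120 = 1680.00, centroid at (90.00, 60.00).
flange: A = 180 × 36 = 6480.00, centroid at (90.00, 138.00).
ΣA = 8160.00 cm²
ΣAX̄ = (1680.00)(90.00) + (6480.00)(90.00) = 734400.00 cm³
ΣAȲ = (1680.00)(60.00) + (6480.00)(138.00) = 995040.00 cm³
X̄ = 734400.00 / 8160.00 = 90.00 cm
Ȳ = 995040.00 / 8160.00 = 121.94 cm

X̄ = 90.00 cm, Ȳ = 121.94 cm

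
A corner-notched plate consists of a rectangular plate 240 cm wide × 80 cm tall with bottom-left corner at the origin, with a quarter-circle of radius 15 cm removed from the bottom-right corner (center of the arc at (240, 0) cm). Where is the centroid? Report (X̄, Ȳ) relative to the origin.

X̄ = 118.94 cm, Ȳ = 40.31 cm

plate: A = 240 × 80 = 19200.00, centroid at (120.00, 40.00).
removed quarter-circle: A = −¼π·15² = -176.71, centroid at (233.63, 6.37).
ΣA = 19023.29 cm²
ΣAX̄ = (19200.00)(120.00) + (-176.71)(233.63) = 2262713.50 cm³
ΣAȲ = (19200.00)(40.00) + (-176.71)(6.37) = 766875.00 cm³
X̄ = 2262713.50 / 19023.29 = 118.94 cm
Ȳ = 766875.00 / 19023.29 = 40.31 cm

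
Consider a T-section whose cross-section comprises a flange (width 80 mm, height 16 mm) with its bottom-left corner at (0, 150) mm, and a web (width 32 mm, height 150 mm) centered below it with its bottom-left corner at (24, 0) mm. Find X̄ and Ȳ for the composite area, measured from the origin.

Part | A | x̄ᵢ | ȳᵢ | A·x̄ᵢ | A·ȳᵢ
web | 4800.00 | 40.00 | 75.00 | 192000.00 | 360000.00
flange | 1280.00 | 40.00 | 158.00 | 51200.00 | 202240.00
Σ | 6080.00 |  |  | 243200.00 | 562240.00
X̄ = 243200.00 / 6080.00 = 40.00 mm
Ȳ = 562240.00 / 6080.00 = 92.47 mm

X̄ = 40.00 mm, Ȳ = 92.47 mm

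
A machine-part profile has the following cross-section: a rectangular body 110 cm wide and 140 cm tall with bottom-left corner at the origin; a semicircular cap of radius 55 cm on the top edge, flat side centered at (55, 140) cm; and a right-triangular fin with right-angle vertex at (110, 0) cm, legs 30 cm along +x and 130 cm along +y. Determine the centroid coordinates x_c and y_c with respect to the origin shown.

x_c = 60.73 cm, y_c = 87.72 cm

rectangular body: A = 110 × 140 = 15400.00, centroid at (55.00, 70.00).
semicircular top: A = ½π·55² = 4751.66, centroid at (55.00, 163.34).
triangular fin: A = ½·30·130 = 1950.00, centroid at (120.00, 43.33).
ΣA = 22101.66 cm²
ΣAx_c = (15400.00)(55.00) + (4751.66)(55.00) + (1950.00)(120.00) = 1342341.24 cm³
ΣAy_c = (15400.00)(70.00) + (4751.66)(163.34) + (1950.00)(43.33) = 1938648.91 cm³
x_c = 1342341.24 / 22101.66 = 60.73 cm
y_c = 1938648.91 / 22101.66 = 87.72 cm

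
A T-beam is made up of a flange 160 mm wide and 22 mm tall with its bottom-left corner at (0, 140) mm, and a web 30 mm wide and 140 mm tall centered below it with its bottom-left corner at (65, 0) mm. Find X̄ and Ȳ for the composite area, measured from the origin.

web: A = 30 × 140 = 4200.00, centroid at (80.00, 70.00).
flange: A = 160 × 22 = 3520.00, centroid at (80.00, 151.00).
ΣA = 7720.00 mm²
ΣAX̄ = (4200.00)(80.00) + (3520.00)(80.00) = 617600.00 mm³
ΣAȲ = (4200.00)(70.00) + (3520.00)(151.00) = 825520.00 mm³
X̄ = 617600.00 / 7720.00 = 80.00 mm
Ȳ = 825520.00 / 7720.00 = 106.93 mm

X̄ = 80.00 mm, Ȳ = 106.93 mm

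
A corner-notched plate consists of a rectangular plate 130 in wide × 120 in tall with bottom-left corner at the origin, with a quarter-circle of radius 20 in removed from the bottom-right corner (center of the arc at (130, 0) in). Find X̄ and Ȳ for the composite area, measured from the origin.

plate: A = 130 × 120 = 15600.00, centroid at (65.00, 60.00).
removed quarter-circle: A = −¼π·20² = -314.16, centroid at (121.51, 8.49).
ΣA = 15285.84 in²
ΣAX̄ = (15600.00)(65.00) + (-314.16)(121.51) = 975825.96 in³
ΣAȲ = (15600.00)(60.00) + (-314.16)(8.49) = 933333.33 in³
X̄ = 975825.96 / 15285.84 = 63.84 in
Ȳ = 933333.33 / 15285.84 = 61.06 in

X̄ = 63.84 in, Ȳ = 61.06 in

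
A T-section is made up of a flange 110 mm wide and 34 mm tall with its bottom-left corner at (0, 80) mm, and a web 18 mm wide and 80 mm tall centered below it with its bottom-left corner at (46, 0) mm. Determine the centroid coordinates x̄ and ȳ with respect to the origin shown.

x̄ = 55.00 mm, ȳ = 81.15 mm

Part | A | x̄ᵢ | ȳᵢ | A·x̄ᵢ | A·ȳᵢ
web | 1440.00 | 55.00 | 40.00 | 79200.00 | 57600.00
flange | 3740.00 | 55.00 | 97.00 | 205700.00 | 362780.00
Σ | 5180.00 |  |  | 284900.00 | 420380.00
x̄ = 284900.00 / 5180.00 = 55.00 mm
ȳ = 420380.00 / 5180.00 = 81.15 mm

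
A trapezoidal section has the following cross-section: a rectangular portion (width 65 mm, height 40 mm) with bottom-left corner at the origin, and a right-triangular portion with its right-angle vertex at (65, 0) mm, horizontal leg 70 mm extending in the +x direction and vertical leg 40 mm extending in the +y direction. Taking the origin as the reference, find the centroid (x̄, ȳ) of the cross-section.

x̄ = 52.04 mm, ȳ = 17.67 mm

rectangular portion: A = 65 × 40 = 2600.00, centroid at (32.50, 20.00).
triangular portion: A = ½·70·40 = 1400.00, centroid at (88.33, 13.33).
ΣA = 4000.00 mm², ΣAx̄ = 208166.67 mm³, ΣAȳ = 70666.67 mm³.
x̄ = 208166.67/4000.00 = 52.04 mm; ȳ = 70666.67/4000.00 = 17.67 mm.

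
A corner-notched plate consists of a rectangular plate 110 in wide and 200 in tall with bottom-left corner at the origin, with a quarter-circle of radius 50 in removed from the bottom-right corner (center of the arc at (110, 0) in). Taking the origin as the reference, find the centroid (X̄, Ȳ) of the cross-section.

X̄ = 51.69 in, Ȳ = 107.72 in

Part | A | x̄ᵢ | ȳᵢ | A·x̄ᵢ | A·ȳᵢ
plate | 22000.00 | 55.00 | 100.00 | 1210000.00 | 2200000.00
removed quarter-circle | -1963.50 | 88.78 | 21.22 | -174317.83 | -41666.67
Σ | 20036.50 |  |  | 1035682.17 | 2158333.33
X̄ = 1035682.17 / 20036.50 = 51.69 in
Ȳ = 2158333.33 / 20036.50 = 107.72 in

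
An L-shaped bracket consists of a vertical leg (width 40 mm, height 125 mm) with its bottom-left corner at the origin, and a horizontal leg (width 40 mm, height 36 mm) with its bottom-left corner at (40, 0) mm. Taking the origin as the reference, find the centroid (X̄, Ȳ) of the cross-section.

X̄ = 28.94 mm, Ȳ = 52.55 mm

vertical leg: A = 40 × 125 = 5000.00, centroid at (20.00, 62.50).
horizontal leg: A = 40 × 36 = 1440.00, centroid at (60.00, 18.00).
ΣA = 6440.00 mm²
ΣAX̄ = (5000.00)(20.00) + (1440.00)(60.00) = 186400.00 mm³
ΣAȲ = (5000.00)(62.50) + (1440.00)(18.00) = 338420.00 mm³
X̄ = 186400.00 / 6440.00 = 28.94 mm
Ȳ = 338420.00 / 6440.00 = 52.55 mm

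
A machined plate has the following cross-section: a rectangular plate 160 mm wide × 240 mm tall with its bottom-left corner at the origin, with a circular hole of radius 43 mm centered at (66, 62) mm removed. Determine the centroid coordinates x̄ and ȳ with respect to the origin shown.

plate: A = 160 × 240 = 38400.00, centroid at (80.00, 120.00).
hole: A = −π·43² = -5808.80, centroid at (66.00, 62.00).
ΣA = 32591.20 mm², ΣAx̄ = 2688618.88 mm³, ΣAȳ = 4247854.10 mm³.
x̄ = 2688618.88/32591.20 = 82.50 mm; ȳ = 4247854.10/32591.20 = 130.34 mm.

x̄ = 82.50 mm, ȳ = 130.34 mm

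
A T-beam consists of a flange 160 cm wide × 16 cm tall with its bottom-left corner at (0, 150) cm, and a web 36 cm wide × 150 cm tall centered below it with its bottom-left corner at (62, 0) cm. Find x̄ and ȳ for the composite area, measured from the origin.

x̄ = 80.00 cm, ȳ = 101.69 cm

Part | A | x̄ᵢ | ȳᵢ | A·x̄ᵢ | A·ȳᵢ
web | 5400.00 | 80.00 | 75.00 | 432000.00 | 405000.00
flange | 2560.00 | 80.00 | 158.00 | 204800.00 | 404480.00
Σ | 7960.00 |  |  | 636800.00 | 809480.00
x̄ = 636800.00 / 7960.00 = 80.00 cm
ȳ = 809480.00 / 7960.00 = 101.69 cm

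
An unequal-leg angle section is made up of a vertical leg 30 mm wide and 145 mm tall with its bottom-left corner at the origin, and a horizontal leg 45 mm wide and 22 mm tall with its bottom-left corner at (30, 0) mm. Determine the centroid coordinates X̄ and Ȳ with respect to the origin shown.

vertical leg: A = 30 × 145 = 4350.00, centroid at (15.00, 72.50).
horizontal leg: A = 45 × 22 = 990.00, centroid at (52.50, 11.00).
ΣA = 5340.00 mm², ΣAX̄ = 117225.00 mm³, ΣAȲ = 326265.00 mm³.
X̄ = 117225.00/5340.00 = 21.95 mm; Ȳ = 326265.00/5340.00 = 61.10 mm.

X̄ = 21.95 mm, Ȳ = 61.10 mm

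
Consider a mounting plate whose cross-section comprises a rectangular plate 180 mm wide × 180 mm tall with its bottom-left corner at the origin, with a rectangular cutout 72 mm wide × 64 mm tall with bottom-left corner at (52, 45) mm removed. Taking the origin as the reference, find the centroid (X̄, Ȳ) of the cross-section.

plate: A = 180 × 180 = 32400.00, centroid at (90.00, 90.00).
hole: A = −(72 × 64) = -4608.00, centroid at (88.00, 77.00).
ΣA = 27792.00 mm²
ΣAX̄ = (32400.00)(90.00) + (-4608.00)(88.00) = 2510496.00 mm³
ΣAȲ = (32400.00)(90.00) + (-4608.00)(77.00) = 2561184.00 mm³
X̄ = 2510496.00 / 27792.00 = 90.33 mm
Ȳ = 2561184.00 / 27792.00 = 92.16 mm

X̄ = 90.33 mm, Ȳ = 92.16 mm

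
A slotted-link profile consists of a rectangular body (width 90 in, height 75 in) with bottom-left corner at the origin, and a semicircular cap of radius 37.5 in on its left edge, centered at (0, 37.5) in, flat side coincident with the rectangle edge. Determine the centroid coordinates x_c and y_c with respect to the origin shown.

rectangular body: A = 90 × 75 = 6750.00, centroid at (45.00, 37.50).
semicircular end: A = ½π·37.5² = 2208.93, centroid at (-15.92, 37.50).
ΣA = 8958.93 in², ΣAx_c = 268593.75 in³, ΣAy_c = 335959.96 in³.
x_c = 268593.75/8958.93 = 29.98 in; y_c = 335959.96/8958.93 = 37.50 in.

x_c = 29.98 in, y_c = 37.50 in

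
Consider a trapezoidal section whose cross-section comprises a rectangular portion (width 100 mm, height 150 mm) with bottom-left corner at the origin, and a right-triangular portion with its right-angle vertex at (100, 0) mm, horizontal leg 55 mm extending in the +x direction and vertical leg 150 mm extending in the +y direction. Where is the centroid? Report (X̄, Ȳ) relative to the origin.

X̄ = 64.74 mm, Ȳ = 69.61 mm

rectangular portion: A = 100 × 150 = 15000.00, centroid at (50.00, 75.00).
triangular portion: A = ½·55·150 = 4125.00, centroid at (118.33, 50.00).
ΣA = 19125.00 mm², ΣAX̄ = 1238125.00 mm³, ΣAȲ = 1331250.00 mm³.
X̄ = 1238125.00/19125.00 = 64.74 mm; Ȳ = 1331250.00/19125.00 = 69.61 mm.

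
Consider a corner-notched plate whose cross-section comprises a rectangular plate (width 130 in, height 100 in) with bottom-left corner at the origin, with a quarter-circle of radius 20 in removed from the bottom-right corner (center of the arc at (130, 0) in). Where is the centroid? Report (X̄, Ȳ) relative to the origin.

X̄ = 63.60 in, Ȳ = 51.03 in

Part | A | x̄ᵢ | ȳᵢ | A·x̄ᵢ | A·ȳᵢ
plate | 13000.00 | 65.00 | 50.00 | 845000.00 | 650000.00
removed quarter-circle | -314.16 | 121.51 | 8.49 | -38174.04 | -2666.67
Σ | 12685.84 |  |  | 806825.96 | 647333.33
X̄ = 806825.96 / 12685.84 = 63.60 in
Ȳ = 647333.33 / 12685.84 = 51.03 in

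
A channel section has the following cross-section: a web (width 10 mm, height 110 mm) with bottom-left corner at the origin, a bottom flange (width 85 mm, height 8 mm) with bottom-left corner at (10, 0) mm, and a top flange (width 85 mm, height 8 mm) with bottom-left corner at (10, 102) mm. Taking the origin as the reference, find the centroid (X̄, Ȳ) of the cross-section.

web: A = 10 × 110 = 1100.00, centroid at (5.00, 55.00).
bottom flange: A = 85 × 8 = 680.00, centroid at (52.50, 4.00).
top flange: A = 85 × 8 = 680.00, centroid at (52.50, 106.00).
ΣA = 2460.00 mm²
ΣAX̄ = (1100.00)(5.00) + (680.00)(52.50) + (680.00)(52.50) = 76900.00 mm³
ΣAȲ = (1100.00)(55.00) + (680.00)(4.00) + (680.00)(106.00) = 135300.00 mm³
X̄ = 76900.00 / 2460.00 = 31.26 mm
Ȳ = 135300.00 / 2460.00 = 55.00 mm

X̄ = 31.26 mm, Ȳ = 55.00 mm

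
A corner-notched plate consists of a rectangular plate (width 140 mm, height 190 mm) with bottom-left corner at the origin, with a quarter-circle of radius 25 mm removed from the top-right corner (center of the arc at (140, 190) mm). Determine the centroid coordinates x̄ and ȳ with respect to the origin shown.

plate: A = 140 × 190 = 26600.00, centroid at (70.00, 95.00).
removed quarter-circle: A = −¼π·25² = -490.87, centroid at (129.39, 179.39).
ΣA = 26109.13 mm²
ΣAx̄ = (26600.00)(70.00) + (-490.87)(129.39) = 1798485.99 mm³
ΣAȳ = (26600.00)(95.00) + (-490.87)(179.39) = 2438942.30 mm³
x̄ = 1798485.99 / 26109.13 = 68.88 mm
ȳ = 2438942.30 / 26109.13 = 93.41 mm

x̄ = 68.88 mm, ȳ = 93.41 mm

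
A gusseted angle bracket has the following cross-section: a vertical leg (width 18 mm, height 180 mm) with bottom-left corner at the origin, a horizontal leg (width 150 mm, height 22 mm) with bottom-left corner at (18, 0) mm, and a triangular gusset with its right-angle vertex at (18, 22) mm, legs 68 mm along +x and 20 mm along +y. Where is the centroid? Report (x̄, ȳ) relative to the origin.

vertical leg: A = 18 × 180 = 3240.00, centroid at (9.00, 90.00).
horizontal leg: A = 150 × 22 = 3300.00, centroid at (93.00, 11.00).
gusset: A = ½·68·20 = 680.00, centroid at (40.67, 28.67).
ΣA = 7220.00 mm²
ΣAx̄ = (3240.00)(9.00) + (3300.00)(93.00) + (680.00)(40.67) = 363713.33 mm³
ΣAȳ = (3240.00)(90.00) + (3300.00)(11.00) + (680.00)(28.67) = 347393.33 mm³
x̄ = 363713.33 / 7220.00 = 50.38 mm
ȳ = 347393.33 / 7220.00 = 48.12 mm

x̄ = 50.38 mm, ȳ = 48.12 mm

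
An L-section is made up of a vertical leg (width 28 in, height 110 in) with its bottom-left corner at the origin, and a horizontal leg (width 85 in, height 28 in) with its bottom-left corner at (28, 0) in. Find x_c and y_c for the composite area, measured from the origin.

x_c = 38.63 in, y_c = 37.13 in

vertical leg: A = 28 × 110 = 3080.00, centroid at (14.00, 55.00).
horizontal leg: A = 85 × 28 = 2380.00, centroid at (70.50, 14.00).
ΣA = 5460.00 in², ΣAx_c = 210910.00 in³, ΣAy_c = 202720.00 in³.
x_c = 210910.00/5460.00 = 38.63 in; y_c = 202720.00/5460.00 = 37.13 in.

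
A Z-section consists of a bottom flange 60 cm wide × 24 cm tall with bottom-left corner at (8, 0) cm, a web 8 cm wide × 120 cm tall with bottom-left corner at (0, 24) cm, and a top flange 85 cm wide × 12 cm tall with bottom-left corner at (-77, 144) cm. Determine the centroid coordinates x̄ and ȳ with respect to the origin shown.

bottom flange: A = 60 × 24 = 1440.00, centroid at (38.00, 12.00).
web: A = 8 × 120 = 960.00, centroid at (4.00, 84.00).
top flange: A = 85 × 12 = 1020.00, centroid at (-34.50, 150.00).
ΣA = 3420.00 cm²
ΣAx̄ = (1440.00)(38.00) + (960.00)(4.00) + (1020.00)(-34.50) = 23370.00 cm³
ΣAȳ = (1440.00)(12.00) + (960.00)(84.00) + (1020.00)(150.00) = 250920.00 cm³
x̄ = 23370.00 / 3420.00 = 6.83 cm
ȳ = 250920.00 / 3420.00 = 73.37 cm

x̄ = 6.83 cm, ȳ = 73.37 cm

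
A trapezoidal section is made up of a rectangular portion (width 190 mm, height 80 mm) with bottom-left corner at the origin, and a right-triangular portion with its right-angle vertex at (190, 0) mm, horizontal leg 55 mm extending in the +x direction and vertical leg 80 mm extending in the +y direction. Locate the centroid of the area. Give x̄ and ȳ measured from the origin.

rectangular portion: A = 190 × 80 = 15200.00, centroid at (95.00, 40.00).
triangular portion: A = ½·55·80 = 2200.00, centroid at (208.33, 26.67).
ΣA = 17400.00 mm², ΣAx̄ = 1902333.33 mm³, ΣAȳ = 666666.67 mm³.
x̄ = 1902333.33/17400.00 = 109.33 mm; ȳ = 666666.67/17400.00 = 38.31 mm.

x̄ = 109.33 mm, ȳ = 38.31 mm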